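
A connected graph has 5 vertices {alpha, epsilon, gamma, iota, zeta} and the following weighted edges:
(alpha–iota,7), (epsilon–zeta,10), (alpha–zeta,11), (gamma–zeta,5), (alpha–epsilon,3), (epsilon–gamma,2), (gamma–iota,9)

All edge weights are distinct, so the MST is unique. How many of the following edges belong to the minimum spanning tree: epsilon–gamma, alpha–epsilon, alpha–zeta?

2

Kruskal's algorithm — process edges by increasing weight (ties by edge label):
epsilon–gamma (2): add. Components now {epsilon,gamma} {alpha} {iota} {zeta}
alpha–epsilon (3): add. Components now {alpha,epsilon,gamma} {iota} {zeta}
gamma–zeta (5): add. Components now {alpha,epsilon,gamma,zeta} {iota}
alpha–iota (7): add. Components now {alpha,epsilon,gamma,iota,zeta}
MST edge set: {epsilon–gamma, alpha–epsilon, gamma–zeta, alpha–iota}.
Of the listed edges, {epsilon–gamma, alpha–epsilon} are in the MST → 2.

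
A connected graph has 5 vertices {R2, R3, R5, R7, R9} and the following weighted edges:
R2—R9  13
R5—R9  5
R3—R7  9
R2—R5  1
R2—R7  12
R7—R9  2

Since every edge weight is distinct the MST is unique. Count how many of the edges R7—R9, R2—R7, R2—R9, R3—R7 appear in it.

Kruskal: consider edges lightest-first.
R2—R5 (1): add — endpoints in different components.
R7—R9 (2): add — endpoints in different components.
R5—R9 (5): add — endpoints in different components.
R3—R7 (9): add — endpoints in different components.
MST edge set: {R2—R5, R7—R9, R5—R9, R3—R7}.
Of the listed edges, {R7—R9, R3—R7} are in the MST → 2.

2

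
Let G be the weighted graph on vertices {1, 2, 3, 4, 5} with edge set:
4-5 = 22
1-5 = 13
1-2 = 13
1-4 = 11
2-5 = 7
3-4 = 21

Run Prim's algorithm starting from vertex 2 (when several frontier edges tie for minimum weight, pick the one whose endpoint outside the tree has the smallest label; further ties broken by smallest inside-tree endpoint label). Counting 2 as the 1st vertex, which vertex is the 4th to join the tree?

Prim's algorithm from 2:
Step 1: frontier [2-5 7, 1-2 13] → take 2-5 (7); add 5.
Step 2: frontier [1-2 13, 1-5 13, 4-5 22] → take 1-2 (13); add 1.
Step 3: frontier [1-4 11, 4-5 22] → take 1-4 (11); add 4.
Step 4: frontier [3-4 21] → take 3-4 (21); add 3.
Vertex order: 2, 5, 1, 4, 3. The 4th vertex is 4.

4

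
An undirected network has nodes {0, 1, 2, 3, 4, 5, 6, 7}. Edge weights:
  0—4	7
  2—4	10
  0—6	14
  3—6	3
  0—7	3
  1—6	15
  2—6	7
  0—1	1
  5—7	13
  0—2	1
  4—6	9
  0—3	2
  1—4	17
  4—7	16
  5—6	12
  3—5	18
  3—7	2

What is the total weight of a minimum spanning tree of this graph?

28

Prim's algorithm from 3:
Step 1: cheapest edge leaving the tree is 0—3 (2); add 0.
Step 2: cheapest edge leaving the tree is 0—1 (1); add 1.
Step 3: cheapest edge leaving the tree is 0—2 (1); add 2.
Step 4: cheapest edge leaving the tree is 3—7 (2); add 7.
Step 5: cheapest edge leaving the tree is 3—6 (3); add 6.
Step 6: cheapest edge leaving the tree is 0—4 (7); add 4.
Step 7: cheapest edge leaving the tree is 5—6 (12); add 5.
MST edges: 0—3, 0—1, 0—2, 3—7, 3—6, 0—4, 5—6; total weight 2+1+1+2+3+7+12 = 28.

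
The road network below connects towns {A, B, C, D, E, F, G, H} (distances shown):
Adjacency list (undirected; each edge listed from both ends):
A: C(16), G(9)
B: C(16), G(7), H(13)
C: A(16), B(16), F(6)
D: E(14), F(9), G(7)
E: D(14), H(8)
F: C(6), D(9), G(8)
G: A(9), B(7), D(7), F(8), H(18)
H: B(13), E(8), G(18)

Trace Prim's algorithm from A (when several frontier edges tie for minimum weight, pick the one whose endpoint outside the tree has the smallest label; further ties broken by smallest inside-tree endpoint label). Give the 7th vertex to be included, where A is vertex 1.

Prim's algorithm from A:
Step 1: frontier [A G 9, A C 16] → take A G (9); add G.
Step 2: frontier [A C 16, B G 7, D G 7, F G 8, G H 18] → take B G (7); add B.
Step 3: frontier [A C 16, B H 13, B C 16, D G 7, F G 8, G H 18] → take D G (7); add D.
Step 4: frontier [A C 16, B H 13, B C 16, D F 9, D E 14, F G 8, G H 18] → take F G (8); add F.
Step 5: frontier [A C 16, B H 13, B C 16, D E 14, C F 6, G H 18] → take C F (6); add C.
Step 6: frontier [B H 13, D E 14, G H 18] → take B H (13); add H.
Step 7: frontier [D E 14, E H 8] → take E H (8); add E.
Vertex order: A, G, B, D, F, C, H, E. The 7th vertex is H.

H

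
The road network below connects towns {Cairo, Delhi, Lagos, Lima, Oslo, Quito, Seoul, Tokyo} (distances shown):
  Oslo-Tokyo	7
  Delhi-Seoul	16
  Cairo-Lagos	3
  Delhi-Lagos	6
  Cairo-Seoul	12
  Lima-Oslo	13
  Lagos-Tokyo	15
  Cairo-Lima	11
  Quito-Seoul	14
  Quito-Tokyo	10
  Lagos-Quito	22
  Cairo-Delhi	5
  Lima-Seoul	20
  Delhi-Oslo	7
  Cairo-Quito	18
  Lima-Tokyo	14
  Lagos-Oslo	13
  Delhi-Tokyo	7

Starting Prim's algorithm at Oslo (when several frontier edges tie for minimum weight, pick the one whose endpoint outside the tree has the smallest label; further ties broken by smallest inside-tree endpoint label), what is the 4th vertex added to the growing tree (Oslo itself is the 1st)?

Lagos

Prim's algorithm from Oslo:
Step 1: cheapest edge leaving the tree is Delhi-Oslo (7); add Delhi.
Step 2: cheapest edge leaving the tree is Cairo-Delhi (5); add Cairo.
Step 3: cheapest edge leaving the tree is Cairo-Lagos (3); add Lagos.
Step 4: cheapest edge leaving the tree is Delhi-Tokyo (7); add Tokyo.
Step 5: cheapest edge leaving the tree is Quito-Tokyo (10); add Quito.
Step 6: cheapest edge leaving the tree is Cairo-Lima (11); add Lima.
Step 7: cheapest edge leaving the tree is Cairo-Seoul (12); add Seoul.
Vertex order: Oslo, Delhi, Cairo, Lagos, Tokyo, Quito, Lima, Seoul. The 4th vertex is Lagos.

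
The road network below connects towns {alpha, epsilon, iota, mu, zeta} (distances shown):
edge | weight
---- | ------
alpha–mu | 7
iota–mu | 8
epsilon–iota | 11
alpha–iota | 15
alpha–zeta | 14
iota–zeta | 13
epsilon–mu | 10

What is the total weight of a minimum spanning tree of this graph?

Kruskal's algorithm — process edges by increasing weight (ties by edge label):
alpha–mu (7): add — endpoints in different components.
iota–mu (8): add — endpoints in different components.
epsilon–mu (10): add — endpoints in different components.
epsilon–iota (11): skip — iota and epsilon already connected.
iota–zeta (13): add — endpoints in different components.
MST edges: alpha–mu, iota–mu, epsilon–mu, iota–zeta; total weight 7+8+10+13 = 38.

38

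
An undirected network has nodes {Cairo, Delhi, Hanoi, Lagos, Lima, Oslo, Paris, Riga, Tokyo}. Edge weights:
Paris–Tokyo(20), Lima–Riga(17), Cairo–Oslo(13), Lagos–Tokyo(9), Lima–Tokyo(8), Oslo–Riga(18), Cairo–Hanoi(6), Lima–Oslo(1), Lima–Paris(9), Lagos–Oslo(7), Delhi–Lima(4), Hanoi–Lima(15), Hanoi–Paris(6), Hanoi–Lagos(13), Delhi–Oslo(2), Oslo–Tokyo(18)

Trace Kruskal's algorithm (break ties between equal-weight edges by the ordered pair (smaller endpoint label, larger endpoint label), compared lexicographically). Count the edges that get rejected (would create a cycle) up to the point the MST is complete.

Sort edges by weight, then run Kruskal:
Lima–Oslo (1): add — endpoints in different components.
Delhi–Oslo (2): add — endpoints in different components.
Delhi–Lima (4): skip — Delhi and Lima already connected.
Cairo–Hanoi (6): add — endpoints in different components.
Hanoi–Paris (6): add — endpoints in different components.
Lagos–Oslo (7): add — endpoints in different components.
Lima–Tokyo (8): add — endpoints in different components.
Lagos–Tokyo (9): skip — Tokyo and Lagos already connected.
Lima–Paris (9): add — endpoints in different components.
Cairo–Oslo (13): skip — Cairo and Oslo already connected.
Hanoi–Lagos (13): skip — Hanoi and Lagos already connected.
Hanoi–Lima (15): skip — Hanoi and Lima already connected.
Lima–Riga (17): add — endpoints in different components.
Edges rejected before the tree was complete: 5.

5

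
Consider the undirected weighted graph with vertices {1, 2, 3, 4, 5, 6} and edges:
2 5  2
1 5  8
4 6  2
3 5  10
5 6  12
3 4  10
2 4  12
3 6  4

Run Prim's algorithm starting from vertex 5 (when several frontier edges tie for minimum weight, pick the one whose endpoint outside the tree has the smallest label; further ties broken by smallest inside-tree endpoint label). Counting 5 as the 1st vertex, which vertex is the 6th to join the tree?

Grow the tree from 5 using Prim:
Step 1: cheapest edge leaving the tree is 2 5 (2); add 2.
Step 2: cheapest edge leaving the tree is 1 5 (8); add 1.
Step 3: cheapest edge leaving the tree is 3 5 (10); add 3.
Step 4: cheapest edge leaving the tree is 3 6 (4); add 6.
Step 5: cheapest edge leaving the tree is 4 6 (2); add 4.
Vertex order: 5, 2, 1, 3, 6, 4. The 6th vertex is 4.

4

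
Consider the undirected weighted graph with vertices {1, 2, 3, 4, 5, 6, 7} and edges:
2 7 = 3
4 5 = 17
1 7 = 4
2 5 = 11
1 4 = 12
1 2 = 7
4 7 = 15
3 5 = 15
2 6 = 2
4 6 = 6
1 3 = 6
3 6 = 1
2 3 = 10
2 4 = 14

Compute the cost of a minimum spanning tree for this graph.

Prim's algorithm from 3:
Step 1: frontier [3 6 1, 1 3 6, 2 3 10, 3 5 15] → take 3 6 (1); add 6.
Step 2: frontier [1 3 6, 2 3 10, 3 5 15, 2 6 2, 4 6 6] → take 2 6 (2); add 2.
Step 3: frontier [2 7 3, 1 2 7, 2 5 11, 2 4 14, 1 3 6, 3 5 15, 4 6 6] → take 2 7 (3); add 7.
Step 4: frontier [1 2 7, 2 5 11, 2 4 14, 1 3 6, 3 5 15, 4 6 6, 1 7 4, 4 7 15] → take 1 7 (4); add 1.
Step 5: frontier [1 4 12, 2 5 11, 2 4 14, 3 5 15, 4 6 6, 4 7 15] → take 4 6 (6); add 4.
Step 6: frontier [2 5 11, 3 5 15, 4 5 17] → take 2 5 (11); add 5.
MST edges: 3 6, 2 6, 2 7, 1 7, 4 6, 2 5; total weight 1+2+3+4+6+11 = 27.

27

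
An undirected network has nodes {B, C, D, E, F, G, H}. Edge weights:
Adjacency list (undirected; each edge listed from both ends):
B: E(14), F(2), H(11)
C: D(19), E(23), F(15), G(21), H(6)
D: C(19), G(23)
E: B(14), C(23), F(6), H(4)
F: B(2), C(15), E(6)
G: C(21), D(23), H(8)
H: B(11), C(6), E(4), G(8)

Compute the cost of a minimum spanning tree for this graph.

Prim's algorithm from C:
Step 1: frontier [C—H 6, C—F 15, C—D 19, C—G 21, C—E 23] → take C—H (6); add H.
Step 2: frontier [C—F 15, C—D 19, C—G 21, C—E 23, E—H 4, G—H 8, B—H 11] → take E—H (4); add E.
Step 3: frontier [C—F 15, C—D 19, C—G 21, E—F 6, B—E 14, G—H 8, B—H 11] → take E—F (6); add F.
Step 4: frontier [C—D 19, C—G 21, B—E 14, B—F 2, G—H 8, B—H 11] → take B—F (2); add B.
Step 5: frontier [C—D 19, C—G 21, G—H 8] → take G—H (8); add G.
Step 6: frontier [C—D 19, D—G 23] → take C—D (19); add D.
MST edges: C—H, E—H, E—F, B—F, G—H, C—D; total weight 6+4+6+2+8+19 = 45.

45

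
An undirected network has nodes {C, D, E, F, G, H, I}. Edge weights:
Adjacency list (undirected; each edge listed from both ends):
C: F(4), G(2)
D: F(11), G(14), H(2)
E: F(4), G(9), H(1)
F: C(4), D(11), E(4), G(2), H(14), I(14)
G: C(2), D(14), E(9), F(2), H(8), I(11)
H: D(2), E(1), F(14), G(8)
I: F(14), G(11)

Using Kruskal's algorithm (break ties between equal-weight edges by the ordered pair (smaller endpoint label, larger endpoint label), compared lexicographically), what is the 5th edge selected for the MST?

Kruskal: consider edges lightest-first.
E—H (1): add — endpoints in different components.
C—G (2): add — endpoints in different components.
D—H (2): add — endpoints in different components.
F—G (2): add — endpoints in different components.
C—F (4): skip — C and F already connected.
E—F (4): add — endpoints in different components.
G—H (8): skip — G and H already connected.
E—G (9): skip — E and G already connected.
D—F (11): skip — D and F already connected.
G—I (11): add — endpoints in different components.
The 5th edge added is E—F.

E-F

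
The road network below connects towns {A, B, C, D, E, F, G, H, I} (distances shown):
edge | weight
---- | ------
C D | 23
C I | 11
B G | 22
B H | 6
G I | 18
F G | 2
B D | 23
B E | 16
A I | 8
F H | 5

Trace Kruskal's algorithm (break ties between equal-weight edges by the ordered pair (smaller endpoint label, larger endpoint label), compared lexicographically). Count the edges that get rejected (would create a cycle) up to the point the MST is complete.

1

Sort edges by weight, then run Kruskal:
F G (2): add — endpoints in different components.
F H (5): add — endpoints in different components.
B H (6): add — endpoints in different components.
A I (8): add — endpoints in different components.
C I (11): add — endpoints in different components.
B E (16): add — endpoints in different components.
G I (18): add — endpoints in different components.
B G (22): skip — B and G already connected.
B D (23): add — endpoints in different components.
Edges rejected before the tree was complete: 1.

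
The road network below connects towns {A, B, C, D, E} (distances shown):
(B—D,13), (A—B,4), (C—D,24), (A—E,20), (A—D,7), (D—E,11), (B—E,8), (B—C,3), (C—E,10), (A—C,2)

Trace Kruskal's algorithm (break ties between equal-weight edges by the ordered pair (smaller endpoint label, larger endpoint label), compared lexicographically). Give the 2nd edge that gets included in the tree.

Sort edges by weight, then run Kruskal:
A—C (2): add. Components now {A,C} {B} {D} {E}
B—C (3): add. Components now {A,B,C} {D} {E}
A—B (4): skip — A and B already connected.
A—D (7): add. Components now {A,B,C,D} {E}
B—E (8): add. Components now {A,B,C,D,E}
The 2nd edge added is B—C.

B-C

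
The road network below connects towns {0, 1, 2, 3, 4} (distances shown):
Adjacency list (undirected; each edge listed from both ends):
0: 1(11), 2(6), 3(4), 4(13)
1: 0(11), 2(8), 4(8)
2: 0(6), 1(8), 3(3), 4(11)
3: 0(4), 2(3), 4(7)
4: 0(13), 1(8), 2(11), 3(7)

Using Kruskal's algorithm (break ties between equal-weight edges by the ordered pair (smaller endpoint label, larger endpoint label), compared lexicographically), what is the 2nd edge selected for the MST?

0-3

Kruskal: consider edges lightest-first.
2 3 (3): add. Components now {0} {1} {2,3} {4}
0 3 (4): add. Components now {0,2,3} {1} {4}
0 2 (6): skip — 0 and 2 already connected.
3 4 (7): add. Components now {0,2,3,4} {1}
1 2 (8): add. Components now {0,1,2,3,4}
The 2nd edge added is 0 3.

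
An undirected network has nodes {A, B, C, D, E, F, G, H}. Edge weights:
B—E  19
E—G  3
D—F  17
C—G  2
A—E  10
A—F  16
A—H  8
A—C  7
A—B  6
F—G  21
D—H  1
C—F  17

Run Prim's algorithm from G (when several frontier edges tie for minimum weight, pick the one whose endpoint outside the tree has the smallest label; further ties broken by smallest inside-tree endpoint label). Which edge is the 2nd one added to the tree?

Prim's algorithm from G:
Step 1: frontier [C—G 2, E—G 3, F—G 21] → take C—G (2); add C.
Step 2: frontier [A—C 7, C—F 17, E—G 3, F—G 21] → take E—G (3); add E.
Step 3: frontier [A—C 7, C—F 17, A—E 10, B—E 19, F—G 21] → take A—C (7); add A.
Step 4: frontier [A—B 6, A—H 8, A—F 16, C—F 17, B—E 19, F—G 21] → take A—B (6); add B.
Step 5: frontier [A—H 8, A—F 16, C—F 17, F—G 21] → take A—H (8); add H.
Step 6: frontier [A—F 16, C—F 17, F—G 21, D—H 1] → take D—H (1); add D.
Step 7: frontier [A—F 16, C—F 17, D—F 17, F—G 21] → take A—F (16); add F.
The 2nd edge added is E—G.

E-G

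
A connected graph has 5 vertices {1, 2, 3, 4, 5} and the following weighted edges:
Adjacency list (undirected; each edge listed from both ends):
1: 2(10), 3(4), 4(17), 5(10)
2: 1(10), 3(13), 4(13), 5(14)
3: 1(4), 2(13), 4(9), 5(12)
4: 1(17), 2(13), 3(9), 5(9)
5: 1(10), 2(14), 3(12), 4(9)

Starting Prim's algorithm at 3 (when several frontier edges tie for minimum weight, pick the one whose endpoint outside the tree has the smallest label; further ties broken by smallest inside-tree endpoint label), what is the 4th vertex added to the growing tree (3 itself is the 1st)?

Prim's algorithm from 3:
Step 1: cheapest edge leaving the tree is 1 3 (4); add 1.
Step 2: cheapest edge leaving the tree is 3 4 (9); add 4.
Step 3: cheapest edge leaving the tree is 4 5 (9); add 5.
Step 4: cheapest edge leaving the tree is 1 2 (10); add 2.
Vertex order: 3, 1, 4, 5, 2. The 4th vertex is 5.

5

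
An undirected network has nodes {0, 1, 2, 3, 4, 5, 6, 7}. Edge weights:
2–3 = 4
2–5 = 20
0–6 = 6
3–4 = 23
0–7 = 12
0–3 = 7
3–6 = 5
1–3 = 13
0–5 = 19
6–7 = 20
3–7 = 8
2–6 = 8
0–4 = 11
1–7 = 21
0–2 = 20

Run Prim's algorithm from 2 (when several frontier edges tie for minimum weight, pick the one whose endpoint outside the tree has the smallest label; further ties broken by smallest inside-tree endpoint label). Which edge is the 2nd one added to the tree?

3-6

Grow the tree from 2 using Prim:
Step 1: cheapest edge leaving the tree is 2–3 (4); add 3.
Step 2: cheapest edge leaving the tree is 3–6 (5); add 6.
Step 3: cheapest edge leaving the tree is 0–6 (6); add 0.
Step 4: cheapest edge leaving the tree is 3–7 (8); add 7.
Step 5: cheapest edge leaving the tree is 0–4 (11); add 4.
Step 6: cheapest edge leaving the tree is 1–3 (13); add 1.
Step 7: cheapest edge leaving the tree is 0–5 (19); add 5.
The 2nd edge added is 3–6.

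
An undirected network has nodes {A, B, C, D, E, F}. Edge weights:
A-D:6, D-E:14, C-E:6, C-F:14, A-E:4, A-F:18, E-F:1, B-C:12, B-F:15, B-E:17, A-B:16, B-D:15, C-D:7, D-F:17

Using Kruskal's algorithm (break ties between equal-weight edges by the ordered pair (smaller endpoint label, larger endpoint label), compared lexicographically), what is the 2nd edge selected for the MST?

A-E

Sort edges by weight, then run Kruskal:
E-F (1): add — endpoints in different components.
A-E (4): add — endpoints in different components.
A-D (6): add — endpoints in different components.
C-E (6): add — endpoints in different components.
C-D (7): skip — C and D already connected.
B-C (12): add — endpoints in different components.
The 2nd edge added is A-E.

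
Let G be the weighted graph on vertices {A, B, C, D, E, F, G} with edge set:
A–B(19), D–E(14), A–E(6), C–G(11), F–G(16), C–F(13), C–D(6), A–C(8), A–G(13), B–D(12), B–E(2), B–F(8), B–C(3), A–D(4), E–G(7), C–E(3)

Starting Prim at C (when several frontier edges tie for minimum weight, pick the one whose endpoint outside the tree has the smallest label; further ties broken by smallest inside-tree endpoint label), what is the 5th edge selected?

E-G

Grow the tree from C using Prim:
Step 1: cheapest edge leaving the tree is B–C (3); add B.
Step 2: cheapest edge leaving the tree is B–E (2); add E.
Step 3: cheapest edge leaving the tree is A–E (6); add A.
Step 4: cheapest edge leaving the tree is A–D (4); add D.
Step 5: cheapest edge leaving the tree is E–G (7); add G.
Step 6: cheapest edge leaving the tree is B–F (8); add F.
The 5th edge added is E–G.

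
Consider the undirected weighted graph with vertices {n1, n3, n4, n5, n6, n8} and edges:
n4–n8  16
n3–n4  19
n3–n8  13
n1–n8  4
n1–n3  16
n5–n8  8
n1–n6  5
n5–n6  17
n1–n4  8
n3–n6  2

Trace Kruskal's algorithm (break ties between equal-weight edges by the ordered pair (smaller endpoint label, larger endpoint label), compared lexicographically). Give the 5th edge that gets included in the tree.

Sort edges by weight, then run Kruskal:
n3–n6 (2): add — endpoints in different components.
n1–n8 (4): add — endpoints in different components.
n1–n6 (5): add — endpoints in different components.
n1–n4 (8): add — endpoints in different components.
n5–n8 (8): add — endpoints in different components.
The 5th edge added is n5–n8.

n5-n8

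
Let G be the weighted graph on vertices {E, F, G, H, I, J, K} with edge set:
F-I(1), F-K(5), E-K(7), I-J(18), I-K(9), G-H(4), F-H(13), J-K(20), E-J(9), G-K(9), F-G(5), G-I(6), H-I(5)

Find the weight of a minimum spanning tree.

Prim's algorithm from I:
Step 1: cheapest edge leaving the tree is F-I (1); add F.
Step 2: cheapest edge leaving the tree is F-G (5); add G.
Step 3: cheapest edge leaving the tree is G-H (4); add H.
Step 4: cheapest edge leaving the tree is F-K (5); add K.
Step 5: cheapest edge leaving the tree is E-K (7); add E.
Step 6: cheapest edge leaving the tree is E-J (9); add J.
MST edges: F-I, F-G, G-H, F-K, E-K, E-J; total weight 1+5+4+5+7+9 = 31.

31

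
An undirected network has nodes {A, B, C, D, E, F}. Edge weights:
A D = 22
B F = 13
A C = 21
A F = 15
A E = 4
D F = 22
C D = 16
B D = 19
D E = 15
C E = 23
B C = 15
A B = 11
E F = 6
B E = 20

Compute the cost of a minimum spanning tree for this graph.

Prim's algorithm from F:
Step 1: cheapest edge leaving the tree is E F (6); add E.
Step 2: cheapest edge leaving the tree is A E (4); add A.
Step 3: cheapest edge leaving the tree is A B (11); add B.
Step 4: cheapest edge leaving the tree is B C (15); add C.
Step 5: cheapest edge leaving the tree is D E (15); add D.
MST edges: E F, A E, A B, B C, D E; total weight 6+4+11+15+15 = 51.

51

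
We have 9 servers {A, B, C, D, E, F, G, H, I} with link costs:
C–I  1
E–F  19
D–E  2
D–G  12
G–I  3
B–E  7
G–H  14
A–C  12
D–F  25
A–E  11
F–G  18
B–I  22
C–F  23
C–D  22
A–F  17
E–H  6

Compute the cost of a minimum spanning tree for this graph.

59

Grow the tree from C using Prim:
Step 1: cheapest edge leaving the tree is C–I (1); add I.
Step 2: cheapest edge leaving the tree is G–I (3); add G.
Step 3: cheapest edge leaving the tree is A–C (12); add A.
Step 4: cheapest edge leaving the tree is A–E (11); add E.
Step 5: cheapest edge leaving the tree is D–E (2); add D.
Step 6: cheapest edge leaving the tree is E–H (6); add H.
Step 7: cheapest edge leaving the tree is B–E (7); add B.
Step 8: cheapest edge leaving the tree is A–F (17); add F.
MST edges: C–I, G–I, A–C, A–E, D–E, E–H, B–E, A–F; total weight 1+3+12+11+2+6+7+17 = 59.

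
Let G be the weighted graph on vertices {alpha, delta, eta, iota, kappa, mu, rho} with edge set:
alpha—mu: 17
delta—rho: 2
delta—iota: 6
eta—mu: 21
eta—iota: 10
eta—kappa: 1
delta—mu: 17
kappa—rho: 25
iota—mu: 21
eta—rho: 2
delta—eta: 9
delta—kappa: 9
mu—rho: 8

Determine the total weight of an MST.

36

Sort edges by weight, then run Kruskal:
eta—kappa (1): add — endpoints in different components.
delta—rho (2): add — endpoints in different components.
eta—rho (2): add — endpoints in different components.
delta—iota (6): add — endpoints in different components.
mu—rho (8): add — endpoints in different components.
delta—eta (9): skip — eta and delta already connected.
delta—kappa (9): skip — kappa and delta already connected.
eta—iota (10): skip — eta and iota already connected.
alpha—mu (17): add — endpoints in different components.
MST edges: eta—kappa, delta—rho, eta—rho, delta—iota, mu—rho, alpha—mu; total weight 1+2+2+6+8+17 = 36.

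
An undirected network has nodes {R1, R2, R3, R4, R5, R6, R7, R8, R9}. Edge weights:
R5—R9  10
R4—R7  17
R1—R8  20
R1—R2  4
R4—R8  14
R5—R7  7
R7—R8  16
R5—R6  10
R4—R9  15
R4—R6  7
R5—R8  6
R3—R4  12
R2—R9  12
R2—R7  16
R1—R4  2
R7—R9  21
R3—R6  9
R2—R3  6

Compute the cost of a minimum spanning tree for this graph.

Grow the tree from R8 using Prim:
Step 1: cheapest edge leaving the tree is R5—R8 (6); add R5.
Step 2: cheapest edge leaving the tree is R5—R7 (7); add R7.
Step 3: cheapest edge leaving the tree is R5—R6 (10); add R6.
Step 4: cheapest edge leaving the tree is R4—R6 (7); add R4.
Step 5: cheapest edge leaving the tree is R1—R4 (2); add R1.
Step 6: cheapest edge leaving the tree is R1—R2 (4); add R2.
Step 7: cheapest edge leaving the tree is R2—R3 (6); add R3.
Step 8: cheapest edge leaving the tree is R5—R9 (10); add R9.
MST edges: R5—R8, R5—R7, R5—R6, R4—R6, R1—R4, R1—R2, R2—R3, R5—R9; total weight 6+7+10+7+2+4+6+10 = 52.

52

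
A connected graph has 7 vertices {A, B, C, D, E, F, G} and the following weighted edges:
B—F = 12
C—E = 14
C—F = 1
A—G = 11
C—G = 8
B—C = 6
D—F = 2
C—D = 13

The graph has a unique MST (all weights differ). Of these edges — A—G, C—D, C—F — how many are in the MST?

Sort edges by weight, then run Kruskal:
C—F (1): add — endpoints in different components.
D—F (2): add — endpoints in different components.
B—C (6): add — endpoints in different components.
C—G (8): add — endpoints in different components.
A—G (11): add — endpoints in different components.
B—F (12): skip — B and F already connected.
C—D (13): skip — C and D already connected.
C—E (14): add — endpoints in different components.
MST edge set: {C—F, D—F, B—C, C—G, A—G, C—E}.
Of the listed edges, {A—G, C—F} are in the MST → 2.

2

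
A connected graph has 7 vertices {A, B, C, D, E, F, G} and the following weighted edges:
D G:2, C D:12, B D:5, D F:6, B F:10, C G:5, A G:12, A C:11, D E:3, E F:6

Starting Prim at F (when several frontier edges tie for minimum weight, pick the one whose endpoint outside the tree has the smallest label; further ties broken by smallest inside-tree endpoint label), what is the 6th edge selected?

A-C

Prim's algorithm from F:
Step 1: cheapest edge leaving the tree is D F (6); add D.
Step 2: cheapest edge leaving the tree is D G (2); add G.
Step 3: cheapest edge leaving the tree is D E (3); add E.
Step 4: cheapest edge leaving the tree is B D (5); add B.
Step 5: cheapest edge leaving the tree is C G (5); add C.
Step 6: cheapest edge leaving the tree is A C (11); add A.
The 6th edge added is A C.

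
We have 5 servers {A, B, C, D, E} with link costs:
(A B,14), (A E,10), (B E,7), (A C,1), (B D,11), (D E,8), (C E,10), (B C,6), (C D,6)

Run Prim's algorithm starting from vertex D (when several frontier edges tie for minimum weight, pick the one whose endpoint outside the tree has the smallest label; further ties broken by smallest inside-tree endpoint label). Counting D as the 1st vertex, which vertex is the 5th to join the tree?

E

Grow the tree from D using Prim:
Step 1: frontier [C D 6, D E 8, B D 11] → take C D (6); add C.
Step 2: frontier [A C 1, B C 6, C E 10, D E 8, B D 11] → take A C (1); add A.
Step 3: frontier [A E 10, A B 14, B C 6, C E 10, D E 8, B D 11] → take B C (6); add B.
Step 4: frontier [A E 10, B E 7, C E 10, D E 8] → take B E (7); add E.
Vertex order: D, C, A, B, E. The 5th vertex is E.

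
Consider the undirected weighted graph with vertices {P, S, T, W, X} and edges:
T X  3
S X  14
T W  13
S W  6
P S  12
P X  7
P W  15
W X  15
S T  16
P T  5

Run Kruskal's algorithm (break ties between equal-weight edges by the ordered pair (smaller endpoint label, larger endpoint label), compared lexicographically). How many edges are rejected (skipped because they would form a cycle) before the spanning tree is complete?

1

Kruskal's algorithm — process edges by increasing weight (ties by edge label):
T X (3): add. Components now {S} {T,X} {P} {W}
P T (5): add. Components now {S} {P,T,X} {W}
S W (6): add. Components now {S,W} {P,T,X}
P X (7): skip — X and P already connected.
P S (12): add. Components now {P,S,T,W,X}
Edges rejected before the tree was complete: 1.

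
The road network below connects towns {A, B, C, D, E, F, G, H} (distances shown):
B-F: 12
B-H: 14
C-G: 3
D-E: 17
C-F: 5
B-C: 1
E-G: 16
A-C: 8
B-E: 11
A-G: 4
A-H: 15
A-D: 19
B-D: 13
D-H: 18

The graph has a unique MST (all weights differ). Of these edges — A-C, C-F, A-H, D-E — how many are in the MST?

Kruskal: consider edges lightest-first.
B-C (1): add — endpoints in different components.
C-G (3): add — endpoints in different components.
A-G (4): add — endpoints in different components.
C-F (5): add — endpoints in different components.
A-C (8): skip — A and C already connected.
B-E (11): add — endpoints in different components.
B-F (12): skip — B and F already connected.
B-D (13): add — endpoints in different components.
B-H (14): add — endpoints in different components.
MST edge set: {B-C, C-G, A-G, C-F, B-E, B-D, B-H}.
Of the listed edges, {C-F} are in the MST → 1.

1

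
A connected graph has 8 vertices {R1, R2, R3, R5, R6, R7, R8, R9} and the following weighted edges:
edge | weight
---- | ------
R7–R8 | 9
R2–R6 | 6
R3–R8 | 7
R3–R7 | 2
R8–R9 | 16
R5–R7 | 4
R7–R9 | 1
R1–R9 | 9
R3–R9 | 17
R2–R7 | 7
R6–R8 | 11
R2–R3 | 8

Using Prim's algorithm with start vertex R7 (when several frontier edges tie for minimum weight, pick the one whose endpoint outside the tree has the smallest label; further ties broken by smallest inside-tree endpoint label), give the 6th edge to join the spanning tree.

R3-R8

Grow the tree from R7 using Prim:
Step 1: frontier [R7–R9 1, R3–R7 2, R5–R7 4, R2–R7 7, R7–R8 9] → take R7–R9 (1); add R9.
Step 2: frontier [R3–R7 2, R5–R7 4, R2–R7 7, R7–R8 9, R1–R9 9, R8–R9 16, R3–R9 17] → take R3–R7 (2); add R3.
Step 3: frontier [R3–R8 7, R2–R3 8, R5–R7 4, R2–R7 7, R7–R8 9, R1–R9 9, R8–R9 16] → take R5–R7 (4); add R5.
Step 4: frontier [R3–R8 7, R2–R3 8, R2–R7 7, R7–R8 9, R1–R9 9, R8–R9 16] → take R2–R7 (7); add R2.
Step 5: frontier [R2–R6 6, R3–R8 7, R7–R8 9, R1–R9 9, R8–R9 16] → take R2–R6 (6); add R6.
Step 6: frontier [R3–R8 7, R6–R8 11, R7–R8 9, R1–R9 9, R8–R9 16] → take R3–R8 (7); add R8.
Step 7: frontier [R1–R9 9] → take R1–R9 (9); add R1.
The 6th edge added is R3–R8.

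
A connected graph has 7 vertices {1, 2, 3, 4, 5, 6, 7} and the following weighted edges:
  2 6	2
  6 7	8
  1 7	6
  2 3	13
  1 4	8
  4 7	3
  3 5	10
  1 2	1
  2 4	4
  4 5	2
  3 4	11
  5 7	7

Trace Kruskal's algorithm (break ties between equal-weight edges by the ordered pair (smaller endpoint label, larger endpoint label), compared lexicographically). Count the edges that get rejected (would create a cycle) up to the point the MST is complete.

4

Kruskal's algorithm — process edges by increasing weight (ties by edge label):
1 2 (1): add. Components now {1,2} {3} {4} {5} {6} {7}
2 6 (2): add. Components now {1,2,6} {3} {4} {5} {7}
4 5 (2): add. Components now {1,2,6} {3} {4,5} {7}
4 7 (3): add. Components now {1,2,6} {3} {4,5,7}
2 4 (4): add. Components now {1,2,4,5,6,7} {3}
1 7 (6): skip — 1 and 7 already connected.
5 7 (7): skip — 5 and 7 already connected.
1 4 (8): skip — 1 and 4 already connected.
6 7 (8): skip — 6 and 7 already connected.
3 5 (10): add. Components now {1,2,3,4,5,6,7}
Edges rejected before the tree was complete: 4.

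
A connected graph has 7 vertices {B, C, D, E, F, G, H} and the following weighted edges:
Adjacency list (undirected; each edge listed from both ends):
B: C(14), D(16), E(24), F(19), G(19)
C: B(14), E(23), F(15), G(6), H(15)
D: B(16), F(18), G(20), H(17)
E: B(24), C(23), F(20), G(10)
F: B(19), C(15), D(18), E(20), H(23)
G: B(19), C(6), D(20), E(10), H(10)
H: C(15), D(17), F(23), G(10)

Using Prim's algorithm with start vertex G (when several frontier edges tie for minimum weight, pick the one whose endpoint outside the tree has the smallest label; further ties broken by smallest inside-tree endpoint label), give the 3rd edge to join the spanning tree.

Prim's algorithm from G:
Step 1: cheapest edge leaving the tree is C-G (6); add C.
Step 2: cheapest edge leaving the tree is E-G (10); add E.
Step 3: cheapest edge leaving the tree is G-H (10); add H.
Step 4: cheapest edge leaving the tree is B-C (14); add B.
Step 5: cheapest edge leaving the tree is C-F (15); add F.
Step 6: cheapest edge leaving the tree is B-D (16); add D.
The 3rd edge added is G-H.

G-H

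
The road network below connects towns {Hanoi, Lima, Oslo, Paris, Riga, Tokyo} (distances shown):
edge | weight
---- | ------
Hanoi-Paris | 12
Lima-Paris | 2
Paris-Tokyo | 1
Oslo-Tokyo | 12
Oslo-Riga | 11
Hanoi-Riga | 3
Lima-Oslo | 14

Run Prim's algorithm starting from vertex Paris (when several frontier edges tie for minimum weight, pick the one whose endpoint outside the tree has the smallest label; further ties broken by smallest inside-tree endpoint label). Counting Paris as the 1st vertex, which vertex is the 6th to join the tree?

Oslo

Prim's algorithm from Paris:
Step 1: cheapest edge leaving the tree is Paris-Tokyo (1); add Tokyo.
Step 2: cheapest edge leaving the tree is Lima-Paris (2); add Lima.
Step 3: cheapest edge leaving the tree is Hanoi-Paris (12); add Hanoi.
Step 4: cheapest edge leaving the tree is Hanoi-Riga (3); add Riga.
Step 5: cheapest edge leaving the tree is Oslo-Riga (11); add Oslo.
Vertex order: Paris, Tokyo, Lima, Hanoi, Riga, Oslo. The 6th vertex is Oslo.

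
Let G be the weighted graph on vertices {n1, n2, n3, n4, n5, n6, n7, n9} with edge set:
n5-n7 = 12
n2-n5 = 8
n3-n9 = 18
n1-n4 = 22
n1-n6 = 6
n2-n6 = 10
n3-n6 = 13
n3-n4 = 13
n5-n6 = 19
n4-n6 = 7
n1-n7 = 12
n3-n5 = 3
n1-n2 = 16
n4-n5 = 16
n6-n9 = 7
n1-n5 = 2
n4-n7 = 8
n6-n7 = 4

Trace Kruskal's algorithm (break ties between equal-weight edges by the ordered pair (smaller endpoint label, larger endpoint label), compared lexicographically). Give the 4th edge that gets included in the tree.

Sort edges by weight, then run Kruskal:
n1-n5 (2): add — endpoints in different components.
n3-n5 (3): add — endpoints in different components.
n6-n7 (4): add — endpoints in different components.
n1-n6 (6): add — endpoints in different components.
n4-n6 (7): add — endpoints in different components.
n6-n9 (7): add — endpoints in different components.
n2-n5 (8): add — endpoints in different components.
The 4th edge added is n1-n6.

n1-n6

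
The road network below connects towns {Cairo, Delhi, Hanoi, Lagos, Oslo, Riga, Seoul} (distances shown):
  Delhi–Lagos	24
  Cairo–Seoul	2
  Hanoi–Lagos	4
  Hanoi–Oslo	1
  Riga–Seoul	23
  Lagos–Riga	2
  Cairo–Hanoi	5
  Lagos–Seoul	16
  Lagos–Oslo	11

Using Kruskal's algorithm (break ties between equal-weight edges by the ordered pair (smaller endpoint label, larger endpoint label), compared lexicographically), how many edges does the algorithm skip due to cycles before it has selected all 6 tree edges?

3

Sort edges by weight, then run Kruskal:
Hanoi–Oslo (1): add — endpoints in different components.
Cairo–Seoul (2): add — endpoints in different components.
Lagos–Riga (2): add — endpoints in different components.
Hanoi–Lagos (4): add — endpoints in different components.
Cairo–Hanoi (5): add — endpoints in different components.
Lagos–Oslo (11): skip — Oslo and Lagos already connected.
Lagos–Seoul (16): skip — Lagos and Seoul already connected.
Riga–Seoul (23): skip — Riga and Seoul already connected.
Delhi–Lagos (24): add — endpoints in different components.
Edges rejected before the tree was complete: 3.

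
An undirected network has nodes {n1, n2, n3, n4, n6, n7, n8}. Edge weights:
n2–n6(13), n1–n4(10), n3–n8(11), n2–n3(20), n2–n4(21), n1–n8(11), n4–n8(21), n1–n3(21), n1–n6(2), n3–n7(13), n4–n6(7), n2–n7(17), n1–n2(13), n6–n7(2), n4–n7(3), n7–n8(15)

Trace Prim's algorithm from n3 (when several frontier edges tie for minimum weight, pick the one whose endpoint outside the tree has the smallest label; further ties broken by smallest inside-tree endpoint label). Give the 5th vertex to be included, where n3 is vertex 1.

n7

Prim, starting at n3.
Step 1: cheapest edge leaving the tree is n3–n8 (11); add n8.
Step 2: cheapest edge leaving the tree is n1–n8 (11); add n1.
Step 3: cheapest edge leaving the tree is n1–n6 (2); add n6.
Step 4: cheapest edge leaving the tree is n6–n7 (2); add n7.
Step 5: cheapest edge leaving the tree is n4–n7 (3); add n4.
Step 6: cheapest edge leaving the tree is n1–n2 (13); add n2.
Vertex order: n3, n8, n1, n6, n7, n4, n2. The 5th vertex is n7.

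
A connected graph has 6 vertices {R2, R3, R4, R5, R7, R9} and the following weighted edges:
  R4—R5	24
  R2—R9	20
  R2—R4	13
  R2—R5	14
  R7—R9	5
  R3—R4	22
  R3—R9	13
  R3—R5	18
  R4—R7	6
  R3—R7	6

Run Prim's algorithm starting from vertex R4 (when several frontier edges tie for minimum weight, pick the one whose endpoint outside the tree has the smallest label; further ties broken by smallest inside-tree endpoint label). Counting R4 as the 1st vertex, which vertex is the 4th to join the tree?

Prim, starting at R4.
Step 1: cheapest edge leaving the tree is R4—R7 (6); add R7.
Step 2: cheapest edge leaving the tree is R7—R9 (5); add R9.
Step 3: cheapest edge leaving the tree is R3—R7 (6); add R3.
Step 4: cheapest edge leaving the tree is R2—R4 (13); add R2.
Step 5: cheapest edge leaving the tree is R2—R5 (14); add R5.
Vertex order: R4, R7, R9, R3, R2, R5. The 4th vertex is R3.

R3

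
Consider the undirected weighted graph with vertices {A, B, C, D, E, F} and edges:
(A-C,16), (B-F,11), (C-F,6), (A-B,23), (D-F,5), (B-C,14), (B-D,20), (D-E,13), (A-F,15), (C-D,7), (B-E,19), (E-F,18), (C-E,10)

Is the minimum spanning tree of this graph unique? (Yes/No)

Kruskal's algorithm — process edges by increasing weight (ties by edge label):
D-F (5): add. Components now {A} {B} {C} {D,F} {E}
C-F (6): add. Components now {A} {B} {C,D,F} {E}
C-D (7): skip — C and D already connected.
C-E (10): add. Components now {A} {B} {C,D,E,F}
B-F (11): add. Components now {A} {B,C,D,E,F}
D-E (13): skip — D and E already connected.
B-C (14): skip — B and C already connected.
A-F (15): add. Components now {A,B,C,D,E,F}
Every non-tree edge has weight strictly greater than the heaviest edge on the tree path between its endpoints, so the MST is unique.

Yes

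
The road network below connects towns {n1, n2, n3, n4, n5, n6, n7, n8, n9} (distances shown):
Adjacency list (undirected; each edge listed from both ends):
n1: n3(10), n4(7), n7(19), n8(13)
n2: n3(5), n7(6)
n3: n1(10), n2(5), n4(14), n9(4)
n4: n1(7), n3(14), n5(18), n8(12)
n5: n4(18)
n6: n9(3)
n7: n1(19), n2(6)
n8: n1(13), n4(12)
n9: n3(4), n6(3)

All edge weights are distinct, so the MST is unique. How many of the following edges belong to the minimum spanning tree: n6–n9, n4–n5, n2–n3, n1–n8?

3

Kruskal's algorithm — process edges by increasing weight (ties by edge label):
n6–n9 (3): add — endpoints in different components.
n3–n9 (4): add — endpoints in different components.
n2–n3 (5): add — endpoints in different components.
n2–n7 (6): add — endpoints in different components.
n1–n4 (7): add — endpoints in different components.
n1–n3 (10): add — endpoints in different components.
n4–n8 (12): add — endpoints in different components.
n1–n8 (13): skip — n8 and n1 already connected.
n3–n4 (14): skip — n4 and n3 already connected.
n4–n5 (18): add — endpoints in different components.
MST edge set: {n6–n9, n3–n9, n2–n3, n2–n7, n1–n4, n1–n3, n4–n8, n4–n5}.
Of the listed edges, {n6–n9, n4–n5, n2–n3} are in the MST → 3.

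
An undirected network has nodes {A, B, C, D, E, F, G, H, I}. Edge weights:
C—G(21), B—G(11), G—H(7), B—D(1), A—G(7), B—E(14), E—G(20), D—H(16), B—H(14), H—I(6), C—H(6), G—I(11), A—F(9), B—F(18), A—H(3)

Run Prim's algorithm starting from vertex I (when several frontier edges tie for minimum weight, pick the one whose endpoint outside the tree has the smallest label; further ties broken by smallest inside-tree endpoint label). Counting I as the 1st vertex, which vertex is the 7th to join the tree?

Prim, starting at I.
Step 1: cheapest edge leaving the tree is H—I (6); add H.
Step 2: cheapest edge leaving the tree is A—H (3); add A.
Step 3: cheapest edge leaving the tree is C—H (6); add C.
Step 4: cheapest edge leaving the tree is A—G (7); add G.
Step 5: cheapest edge leaving the tree is A—F (9); add F.
Step 6: cheapest edge leaving the tree is B—G (11); add B.
Step 7: cheapest edge leaving the tree is B—D (1); add D.
Step 8: cheapest edge leaving the tree is B—E (14); add E.
Vertex order: I, H, A, C, G, F, B, D, E. The 7th vertex is B.

B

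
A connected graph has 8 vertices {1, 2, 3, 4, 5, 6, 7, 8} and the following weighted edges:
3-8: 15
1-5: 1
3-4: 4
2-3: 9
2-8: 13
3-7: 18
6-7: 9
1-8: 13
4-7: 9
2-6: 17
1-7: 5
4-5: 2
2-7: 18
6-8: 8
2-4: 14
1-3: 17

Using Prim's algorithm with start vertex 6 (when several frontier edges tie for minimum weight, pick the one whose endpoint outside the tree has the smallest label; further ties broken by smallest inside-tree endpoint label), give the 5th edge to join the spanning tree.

4-5

Grow the tree from 6 using Prim:
Step 1: cheapest edge leaving the tree is 6-8 (8); add 8.
Step 2: cheapest edge leaving the tree is 6-7 (9); add 7.
Step 3: cheapest edge leaving the tree is 1-7 (5); add 1.
Step 4: cheapest edge leaving the tree is 1-5 (1); add 5.
Step 5: cheapest edge leaving the tree is 4-5 (2); add 4.
Step 6: cheapest edge leaving the tree is 3-4 (4); add 3.
Step 7: cheapest edge leaving the tree is 2-3 (9); add 2.
The 5th edge added is 4-5.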